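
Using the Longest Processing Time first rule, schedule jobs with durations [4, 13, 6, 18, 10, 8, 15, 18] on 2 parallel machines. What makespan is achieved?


Sort jobs in decreasing order (LPT): [18, 18, 15, 13, 10, 8, 6, 4]
Assign each job to the least loaded machine:
  Machine 1: jobs [18, 15, 8, 6], load = 47
  Machine 2: jobs [18, 13, 10, 4], load = 45
Makespan = max load = 47

47


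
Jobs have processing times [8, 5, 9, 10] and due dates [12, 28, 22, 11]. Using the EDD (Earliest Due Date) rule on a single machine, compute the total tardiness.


Sort by due date (EDD order): [(10, 11), (8, 12), (9, 22), (5, 28)]
Compute completion times and tardiness:
  Job 1: p=10, d=11, C=10, tardiness=max(0,10-11)=0
  Job 2: p=8, d=12, C=18, tardiness=max(0,18-12)=6
  Job 3: p=9, d=22, C=27, tardiness=max(0,27-22)=5
  Job 4: p=5, d=28, C=32, tardiness=max(0,32-28)=4
Total tardiness = 15

15


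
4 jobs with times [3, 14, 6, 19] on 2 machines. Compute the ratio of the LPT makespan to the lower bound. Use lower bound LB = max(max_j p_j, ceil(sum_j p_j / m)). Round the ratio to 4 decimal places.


LPT order: [19, 14, 6, 3]
Machine loads after assignment: [22, 20]
LPT makespan = 22
Lower bound = max(max_job, ceil(total/2)) = max(19, 21) = 21
Ratio = 22 / 21 = 1.0476

1.0476


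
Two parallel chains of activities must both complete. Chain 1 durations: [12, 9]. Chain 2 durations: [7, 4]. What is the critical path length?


Path A total = 12 + 9 = 21
Path B total = 7 + 4 = 11
Critical path = longest path = max(21, 11) = 21

21


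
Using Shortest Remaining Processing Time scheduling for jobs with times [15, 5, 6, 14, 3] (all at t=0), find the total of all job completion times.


Since all jobs arrive at t=0, SRPT equals SPT ordering.
SPT order: [3, 5, 6, 14, 15]
Completion times:
  Job 1: p=3, C=3
  Job 2: p=5, C=8
  Job 3: p=6, C=14
  Job 4: p=14, C=28
  Job 5: p=15, C=43
Total completion time = 3 + 8 + 14 + 28 + 43 = 96

96


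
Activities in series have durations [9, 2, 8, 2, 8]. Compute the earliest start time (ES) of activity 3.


Activity 3 starts after activities 1 through 2 complete.
Predecessor durations: [9, 2]
ES = 9 + 2 = 11

11


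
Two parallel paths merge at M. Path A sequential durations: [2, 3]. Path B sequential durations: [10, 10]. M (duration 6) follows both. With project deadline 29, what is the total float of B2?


Forward pass: ES(B2) = sum of predecessors on chain B = 10
EF = ES + duration = 10 + 10 = 20
Backward pass: LF(M) = deadline = 29; LS(M) = 29 - 6 = 23
LF(B2) = LS(M) - sum(successors on chain B) = 23 - 0 = 23
LS = LF - duration = 23 - 10 = 13
Total float = LS - ES = 13 - 10 = 3

3


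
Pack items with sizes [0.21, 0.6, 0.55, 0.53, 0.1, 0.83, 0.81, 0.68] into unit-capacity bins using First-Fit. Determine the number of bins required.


Place items sequentially using First-Fit:
  Item 0.21 -> new Bin 1
  Item 0.6 -> Bin 1 (now 0.81)
  Item 0.55 -> new Bin 2
  Item 0.53 -> new Bin 3
  Item 0.1 -> Bin 1 (now 0.91)
  Item 0.83 -> new Bin 4
  Item 0.81 -> new Bin 5
  Item 0.68 -> new Bin 6
Total bins used = 6

6


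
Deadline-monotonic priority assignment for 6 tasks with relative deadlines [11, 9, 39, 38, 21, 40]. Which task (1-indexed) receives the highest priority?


Sort tasks by relative deadline (ascending):
  Task 2: deadline = 9
  Task 1: deadline = 11
  Task 5: deadline = 21
  Task 4: deadline = 38
  Task 3: deadline = 39
  Task 6: deadline = 40
Priority order (highest first): [2, 1, 5, 4, 3, 6]
Highest priority task = 2

2


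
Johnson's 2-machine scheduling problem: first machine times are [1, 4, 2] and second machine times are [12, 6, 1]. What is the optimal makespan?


Apply Johnson's rule:
  Group 1 (a <= b): [(1, 1, 12), (2, 4, 6)]
  Group 2 (a > b): [(3, 2, 1)]
Optimal job order: [1, 2, 3]
Schedule:
  Job 1: M1 done at 1, M2 done at 13
  Job 2: M1 done at 5, M2 done at 19
  Job 3: M1 done at 7, M2 done at 20
Makespan = 20

20


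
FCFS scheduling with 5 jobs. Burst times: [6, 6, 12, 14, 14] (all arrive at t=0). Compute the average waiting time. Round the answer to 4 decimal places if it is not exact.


FCFS order (as given): [6, 6, 12, 14, 14]
Waiting times:
  Job 1: wait = 0
  Job 2: wait = 6
  Job 3: wait = 12
  Job 4: wait = 24
  Job 5: wait = 38
Sum of waiting times = 80
Average waiting time = 80/5 = 16.0

16.0


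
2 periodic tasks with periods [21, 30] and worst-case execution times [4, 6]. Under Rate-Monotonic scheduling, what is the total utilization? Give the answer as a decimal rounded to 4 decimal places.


Compute individual utilizations (exact fractions):
  Task 1: C/T = 4/21 (approx. 0.1905)
  Task 2: C/T = 6/30 = 1/5 (approx. 0.2)
Total utilization U = 4/21 + 1/5 = 41/105
Rounded to 4 decimal places: U = 0.3905
RM (Liu & Layland) bound for 2 tasks = 0.828427; compare with U = 41/105 (approx. 0.390476)
U <= bound, so schedulable by RM sufficient condition.

0.3905


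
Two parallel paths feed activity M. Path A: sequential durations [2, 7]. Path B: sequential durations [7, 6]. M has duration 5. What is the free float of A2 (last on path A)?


ES(A2) = sum of predecessors on chain A = 2
EF(A2) = ES + duration = 2 + 7 = 9
Successor of A2 is M. ES(M) = max(sum(A), sum(B)) = max(9, 13) = 13
Free float = ES(successor) - EF(current) = 13 - 9 = 4

4


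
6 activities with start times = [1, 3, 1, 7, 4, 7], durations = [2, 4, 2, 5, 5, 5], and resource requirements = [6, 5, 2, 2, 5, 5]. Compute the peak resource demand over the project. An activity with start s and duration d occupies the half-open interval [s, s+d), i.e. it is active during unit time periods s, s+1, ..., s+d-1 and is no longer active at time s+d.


Each activity i is active on [start_i, start_i + duration_i).
Compute total resource usage per time slot:
  t=0: active resources = [], total = 0
  t=1: active resources = [6, 2], total = 8
  t=2: active resources = [6, 2], total = 8
  t=3: active resources = [5], total = 5
  t=4: active resources = [5, 5], total = 10
  t=5: active resources = [5, 5], total = 10
  t=6: active resources = [5, 5], total = 10
  t=7: active resources = [2, 5, 5], total = 12
  t=8: active resources = [2, 5, 5], total = 12
  t=9: active resources = [2, 5], total = 7
  t=10: active resources = [2, 5], total = 7
  t=11: active resources = [2, 5], total = 7
Peak resource demand = 12

12


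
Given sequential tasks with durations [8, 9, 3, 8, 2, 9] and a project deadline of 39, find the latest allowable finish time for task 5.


LF(activity 5) = deadline - sum of successor durations
Successors: activities 6 through 6 with durations [9]
Sum of successor durations = 9
LF = 39 - 9 = 30

30


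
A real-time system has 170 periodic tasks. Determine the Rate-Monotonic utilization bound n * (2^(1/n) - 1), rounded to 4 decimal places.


Compute 2^(1/170) = 1.0040856600
Subtract 1: 1.0040856600 - 1 = 0.0040856600
Multiply by n: 170 * 0.0040856600 = 0.6945622000
Round to 4 dp: 0.6946

0.6946


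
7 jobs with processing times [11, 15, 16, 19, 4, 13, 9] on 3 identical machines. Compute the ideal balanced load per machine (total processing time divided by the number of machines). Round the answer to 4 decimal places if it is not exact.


Total processing time = 11 + 15 + 16 + 19 + 4 + 13 + 9 = 87
Number of machines = 3
Ideal balanced load = 87 / 3 = 29.0

29.0


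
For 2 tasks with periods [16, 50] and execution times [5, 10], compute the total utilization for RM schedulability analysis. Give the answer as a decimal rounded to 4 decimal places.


Compute individual utilizations (exact fractions):
  Task 1: C/T = 5/16 (approx. 0.3125)
  Task 2: C/T = 10/50 = 1/5 (approx. 0.2)
Total utilization U = 5/16 + 1/5 = 41/80
Rounded to 4 decimal places: U = 0.5125
RM (Liu & Layland) bound for 2 tasks = 0.828427; compare with U = 41/80 (approx. 0.512500)
U <= bound, so schedulable by RM sufficient condition.

0.5125


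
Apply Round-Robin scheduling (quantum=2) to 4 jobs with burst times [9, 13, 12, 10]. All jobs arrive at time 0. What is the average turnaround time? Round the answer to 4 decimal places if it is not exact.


Time quantum = 2
Execution trace:
  J1 runs 2 units, time = 2
  J2 runs 2 units, time = 4
  J3 runs 2 units, time = 6
  J4 runs 2 units, time = 8
  J1 runs 2 units, time = 10
  J2 runs 2 units, time = 12
  J3 runs 2 units, time = 14
  J4 runs 2 units, time = 16
  J1 runs 2 units, time = 18
  J2 runs 2 units, time = 20
  J3 runs 2 units, time = 22
  J4 runs 2 units, time = 24
  J1 runs 2 units, time = 26
  J2 runs 2 units, time = 28
  J3 runs 2 units, time = 30
  J4 runs 2 units, time = 32
  J1 runs 1 units, time = 33
  J2 runs 2 units, time = 35
  J3 runs 2 units, time = 37
  J4 runs 2 units, time = 39
  J2 runs 2 units, time = 41
  J3 runs 2 units, time = 43
  J2 runs 1 units, time = 44
Finish times: [33, 44, 43, 39]
Average turnaround = 159/4 = 39.75

39.75


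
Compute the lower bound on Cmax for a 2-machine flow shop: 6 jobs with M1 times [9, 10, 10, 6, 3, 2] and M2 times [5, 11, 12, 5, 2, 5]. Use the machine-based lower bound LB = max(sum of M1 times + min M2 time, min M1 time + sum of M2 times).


LB1 = sum(M1 times) + min(M2 times) = 40 + 2 = 42
LB2 = min(M1 times) + sum(M2 times) = 2 + 40 = 42
Lower bound = max(LB1, LB2) = max(42, 42) = 42

42


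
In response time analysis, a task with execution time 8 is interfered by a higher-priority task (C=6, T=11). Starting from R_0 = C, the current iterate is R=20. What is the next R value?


R_next = C + ceil(R_prev / T_hp) * C_hp
ceil(20 / 11) = ceil(1.8182) = 2
Interference = 2 * 6 = 12
R_next = 8 + 12 = 20
R_next = R_prev, so the iteration has converged (response time = 20).

20


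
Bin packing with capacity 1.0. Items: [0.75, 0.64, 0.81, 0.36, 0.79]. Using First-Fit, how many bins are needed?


Place items sequentially using First-Fit:
  Item 0.75 -> new Bin 1
  Item 0.64 -> new Bin 2
  Item 0.81 -> new Bin 3
  Item 0.36 -> Bin 2 (now 1.0)
  Item 0.79 -> new Bin 4
Total bins used = 4

4


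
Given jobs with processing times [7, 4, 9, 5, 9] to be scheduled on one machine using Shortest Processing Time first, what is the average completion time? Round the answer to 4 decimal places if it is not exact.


Sort jobs by processing time (SPT order): [4, 5, 7, 9, 9]
Compute completion times sequentially:
  Job 1: processing = 4, completes at 4
  Job 2: processing = 5, completes at 9
  Job 3: processing = 7, completes at 16
  Job 4: processing = 9, completes at 25
  Job 5: processing = 9, completes at 34
Sum of completion times = 88
Average completion time = 88/5 = 17.6

17.6


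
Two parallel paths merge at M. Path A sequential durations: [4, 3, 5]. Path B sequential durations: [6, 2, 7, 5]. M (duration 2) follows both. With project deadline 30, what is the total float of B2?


Forward pass: ES(B2) = sum of predecessors on chain B = 6
EF = ES + duration = 6 + 2 = 8
Backward pass: LF(M) = deadline = 30; LS(M) = 30 - 2 = 28
LF(B2) = LS(M) - sum(successors on chain B) = 28 - 12 = 16
LS = LF - duration = 16 - 2 = 14
Total float = LS - ES = 14 - 6 = 8

8


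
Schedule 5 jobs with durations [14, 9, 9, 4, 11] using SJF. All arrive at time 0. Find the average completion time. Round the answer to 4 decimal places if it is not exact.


SJF order (ascending): [4, 9, 9, 11, 14]
Completion times:
  Job 1: burst=4, C=4
  Job 2: burst=9, C=13
  Job 3: burst=9, C=22
  Job 4: burst=11, C=33
  Job 5: burst=14, C=47
Average completion = 119/5 = 23.8

23.8


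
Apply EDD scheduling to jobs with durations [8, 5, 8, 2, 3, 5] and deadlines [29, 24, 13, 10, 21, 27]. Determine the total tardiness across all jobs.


Sort by due date (EDD order): [(2, 10), (8, 13), (3, 21), (5, 24), (5, 27), (8, 29)]
Compute completion times and tardiness:
  Job 1: p=2, d=10, C=2, tardiness=max(0,2-10)=0
  Job 2: p=8, d=13, C=10, tardiness=max(0,10-13)=0
  Job 3: p=3, d=21, C=13, tardiness=max(0,13-21)=0
  Job 4: p=5, d=24, C=18, tardiness=max(0,18-24)=0
  Job 5: p=5, d=27, C=23, tardiness=max(0,23-27)=0
  Job 6: p=8, d=29, C=31, tardiness=max(0,31-29)=2
Total tardiness = 2

2


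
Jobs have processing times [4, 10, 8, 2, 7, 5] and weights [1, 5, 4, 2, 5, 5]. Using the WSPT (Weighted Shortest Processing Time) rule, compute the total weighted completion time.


Compute p/w ratios and sort ascending (WSPT): [(2, 2), (5, 5), (7, 5), (10, 5), (8, 4), (4, 1)]
Compute weighted completion times:
  Job (p=2,w=2): C=2, w*C=2*2=4
  Job (p=5,w=5): C=7, w*C=5*7=35
  Job (p=7,w=5): C=14, w*C=5*14=70
  Job (p=10,w=5): C=24, w*C=5*24=120
  Job (p=8,w=4): C=32, w*C=4*32=128
  Job (p=4,w=1): C=36, w*C=1*36=36
Total weighted completion time = 393

393


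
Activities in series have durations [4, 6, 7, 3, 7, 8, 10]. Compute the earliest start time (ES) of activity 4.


Activity 4 starts after activities 1 through 3 complete.
Predecessor durations: [4, 6, 7]
ES = 4 + 6 + 7 = 17

17


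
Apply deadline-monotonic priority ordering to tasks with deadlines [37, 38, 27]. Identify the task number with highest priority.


Sort tasks by relative deadline (ascending):
  Task 3: deadline = 27
  Task 1: deadline = 37
  Task 2: deadline = 38
Priority order (highest first): [3, 1, 2]
Highest priority task = 3

3


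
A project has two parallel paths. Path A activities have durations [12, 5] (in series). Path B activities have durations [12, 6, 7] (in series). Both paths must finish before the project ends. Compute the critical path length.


Path A total = 12 + 5 = 17
Path B total = 12 + 6 + 7 = 25
Critical path = longest path = max(17, 25) = 25

25


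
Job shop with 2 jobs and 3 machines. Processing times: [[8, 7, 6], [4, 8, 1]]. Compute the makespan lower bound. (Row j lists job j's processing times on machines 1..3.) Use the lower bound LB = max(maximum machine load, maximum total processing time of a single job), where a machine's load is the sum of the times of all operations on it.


Machine loads:
  Machine 1: 8 + 4 = 12
  Machine 2: 7 + 8 = 15
  Machine 3: 6 + 1 = 7
Max machine load = 15
Job totals:
  Job 1: 21
  Job 2: 13
Max job total = 21
Lower bound = max(15, 21) = 21

21


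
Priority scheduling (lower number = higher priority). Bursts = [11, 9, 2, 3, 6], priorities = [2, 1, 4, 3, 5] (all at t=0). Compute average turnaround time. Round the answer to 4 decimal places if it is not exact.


Sort by priority (ascending = highest first):
Order: [(1, 9), (2, 11), (3, 3), (4, 2), (5, 6)]
Completion times:
  Priority 1, burst=9, C=9
  Priority 2, burst=11, C=20
  Priority 3, burst=3, C=23
  Priority 4, burst=2, C=25
  Priority 5, burst=6, C=31
Average turnaround = 108/5 = 21.6

21.6


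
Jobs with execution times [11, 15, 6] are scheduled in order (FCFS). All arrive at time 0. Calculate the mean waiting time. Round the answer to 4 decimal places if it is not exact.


FCFS order (as given): [11, 15, 6]
Waiting times:
  Job 1: wait = 0
  Job 2: wait = 11
  Job 3: wait = 26
Sum of waiting times = 37
Average waiting time = 37/3 = 12.3333

12.3333


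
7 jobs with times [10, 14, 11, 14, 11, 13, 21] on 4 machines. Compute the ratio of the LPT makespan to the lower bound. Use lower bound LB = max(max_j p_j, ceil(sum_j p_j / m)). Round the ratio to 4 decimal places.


LPT order: [21, 14, 14, 13, 11, 11, 10]
Machine loads after assignment: [21, 25, 24, 24]
LPT makespan = 25
Lower bound = max(max_job, ceil(total/4)) = max(21, 24) = 24
Ratio = 25 / 24 = 1.0417

1.0417


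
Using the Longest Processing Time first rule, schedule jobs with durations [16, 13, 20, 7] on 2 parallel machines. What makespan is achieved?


Sort jobs in decreasing order (LPT): [20, 16, 13, 7]
Assign each job to the least loaded machine:
  Machine 1: jobs [20, 7], load = 27
  Machine 2: jobs [16, 13], load = 29
Makespan = max load = 29

29


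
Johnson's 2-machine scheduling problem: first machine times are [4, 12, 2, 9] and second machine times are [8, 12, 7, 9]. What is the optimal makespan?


Apply Johnson's rule:
  Group 1 (a <= b): [(3, 2, 7), (1, 4, 8), (4, 9, 9), (2, 12, 12)]
  Group 2 (a > b): []
Optimal job order: [3, 1, 4, 2]
Schedule:
  Job 3: M1 done at 2, M2 done at 9
  Job 1: M1 done at 6, M2 done at 17
  Job 4: M1 done at 15, M2 done at 26
  Job 2: M1 done at 27, M2 done at 39
Makespan = 39

39


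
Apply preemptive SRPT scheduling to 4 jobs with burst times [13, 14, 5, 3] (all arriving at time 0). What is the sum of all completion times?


Since all jobs arrive at t=0, SRPT equals SPT ordering.
SPT order: [3, 5, 13, 14]
Completion times:
  Job 1: p=3, C=3
  Job 2: p=5, C=8
  Job 3: p=13, C=21
  Job 4: p=14, C=35
Total completion time = 3 + 8 + 21 + 35 = 67

67


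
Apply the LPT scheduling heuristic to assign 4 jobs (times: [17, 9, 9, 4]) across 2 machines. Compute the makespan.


Sort jobs in decreasing order (LPT): [17, 9, 9, 4]
Assign each job to the least loaded machine:
  Machine 1: jobs [17, 4], load = 21
  Machine 2: jobs [9, 9], load = 18
Makespan = max load = 21

21


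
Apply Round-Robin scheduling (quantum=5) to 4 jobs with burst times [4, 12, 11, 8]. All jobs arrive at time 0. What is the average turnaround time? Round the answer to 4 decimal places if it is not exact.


Time quantum = 5
Execution trace:
  J1 runs 4 units, time = 4
  J2 runs 5 units, time = 9
  J3 runs 5 units, time = 14
  J4 runs 5 units, time = 19
  J2 runs 5 units, time = 24
  J3 runs 5 units, time = 29
  J4 runs 3 units, time = 32
  J2 runs 2 units, time = 34
  J3 runs 1 units, time = 35
Finish times: [4, 34, 35, 32]
Average turnaround = 105/4 = 26.25

26.25


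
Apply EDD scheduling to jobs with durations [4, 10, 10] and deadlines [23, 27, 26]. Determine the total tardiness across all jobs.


Sort by due date (EDD order): [(4, 23), (10, 26), (10, 27)]
Compute completion times and tardiness:
  Job 1: p=4, d=23, C=4, tardiness=max(0,4-23)=0
  Job 2: p=10, d=26, C=14, tardiness=max(0,14-26)=0
  Job 3: p=10, d=27, C=24, tardiness=max(0,24-27)=0
Total tardiness = 0

0


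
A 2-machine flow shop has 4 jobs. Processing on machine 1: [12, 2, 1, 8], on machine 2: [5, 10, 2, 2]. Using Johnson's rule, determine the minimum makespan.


Apply Johnson's rule:
  Group 1 (a <= b): [(3, 1, 2), (2, 2, 10)]
  Group 2 (a > b): [(1, 12, 5), (4, 8, 2)]
Optimal job order: [3, 2, 1, 4]
Schedule:
  Job 3: M1 done at 1, M2 done at 3
  Job 2: M1 done at 3, M2 done at 13
  Job 1: M1 done at 15, M2 done at 20
  Job 4: M1 done at 23, M2 done at 25
Makespan = 25

25


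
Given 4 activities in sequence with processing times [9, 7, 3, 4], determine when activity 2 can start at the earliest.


Activity 2 starts after activities 1 through 1 complete.
Predecessor durations: [9]
ES = 9 = 9

9


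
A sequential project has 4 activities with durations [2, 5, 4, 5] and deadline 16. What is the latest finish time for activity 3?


LF(activity 3) = deadline - sum of successor durations
Successors: activities 4 through 4 with durations [5]
Sum of successor durations = 5
LF = 16 - 5 = 11

11


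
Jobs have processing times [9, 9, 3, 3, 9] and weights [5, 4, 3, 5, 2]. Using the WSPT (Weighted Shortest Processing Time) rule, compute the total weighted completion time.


Compute p/w ratios and sort ascending (WSPT): [(3, 5), (3, 3), (9, 5), (9, 4), (9, 2)]
Compute weighted completion times:
  Job (p=3,w=5): C=3, w*C=5*3=15
  Job (p=3,w=3): C=6, w*C=3*6=18
  Job (p=9,w=5): C=15, w*C=5*15=75
  Job (p=9,w=4): C=24, w*C=4*24=96
  Job (p=9,w=2): C=33, w*C=2*33=66
Total weighted completion time = 270

270


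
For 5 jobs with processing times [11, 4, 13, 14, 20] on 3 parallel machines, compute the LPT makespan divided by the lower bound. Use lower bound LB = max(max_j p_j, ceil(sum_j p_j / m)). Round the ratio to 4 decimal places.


LPT order: [20, 14, 13, 11, 4]
Machine loads after assignment: [20, 18, 24]
LPT makespan = 24
Lower bound = max(max_job, ceil(total/3)) = max(20, 21) = 21
Ratio = 24 / 21 = 1.1429

1.1429


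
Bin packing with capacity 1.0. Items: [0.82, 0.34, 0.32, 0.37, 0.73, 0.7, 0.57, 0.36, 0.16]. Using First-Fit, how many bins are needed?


Place items sequentially using First-Fit:
  Item 0.82 -> new Bin 1
  Item 0.34 -> new Bin 2
  Item 0.32 -> Bin 2 (now 0.66)
  Item 0.37 -> new Bin 3
  Item 0.73 -> new Bin 4
  Item 0.7 -> new Bin 5
  Item 0.57 -> Bin 3 (now 0.94)
  Item 0.36 -> new Bin 6
  Item 0.16 -> Bin 1 (now 0.98)
Total bins used = 6

6


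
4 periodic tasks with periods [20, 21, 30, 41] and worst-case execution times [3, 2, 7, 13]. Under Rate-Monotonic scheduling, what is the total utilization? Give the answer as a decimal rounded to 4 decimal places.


Compute individual utilizations (exact fractions):
  Task 1: C/T = 3/20 (approx. 0.15)
  Task 2: C/T = 2/21 (approx. 0.0952)
  Task 3: C/T = 7/30 (approx. 0.2333)
  Task 4: C/T = 13/41 (approx. 0.3171)
Total utilization U = 3/20 + 2/21 + 7/30 + 13/41 = 4567/5740
Rounded to 4 decimal places: U = 0.7956
RM (Liu & Layland) bound for 4 tasks = 0.756828; compare with U = 4567/5740 (approx. 0.795645)
bound < U <= 1, so the RM sufficient condition is not met (inconclusive; an exact test such as response-time analysis is needed).

0.7956


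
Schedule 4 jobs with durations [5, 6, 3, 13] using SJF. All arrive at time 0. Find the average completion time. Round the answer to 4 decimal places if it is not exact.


SJF order (ascending): [3, 5, 6, 13]
Completion times:
  Job 1: burst=3, C=3
  Job 2: burst=5, C=8
  Job 3: burst=6, C=14
  Job 4: burst=13, C=27
Average completion = 52/4 = 13.0

13.0


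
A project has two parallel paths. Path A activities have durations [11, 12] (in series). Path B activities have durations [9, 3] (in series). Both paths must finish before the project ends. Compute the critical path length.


Path A total = 11 + 12 = 23
Path B total = 9 + 3 = 12
Critical path = longest path = max(23, 12) = 23

23


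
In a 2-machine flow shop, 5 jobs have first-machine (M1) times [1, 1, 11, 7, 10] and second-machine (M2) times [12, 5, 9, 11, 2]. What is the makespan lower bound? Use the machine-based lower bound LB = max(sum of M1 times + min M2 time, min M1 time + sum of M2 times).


LB1 = sum(M1 times) + min(M2 times) = 30 + 2 = 32
LB2 = min(M1 times) + sum(M2 times) = 1 + 39 = 40
Lower bound = max(LB1, LB2) = max(32, 40) = 40

40


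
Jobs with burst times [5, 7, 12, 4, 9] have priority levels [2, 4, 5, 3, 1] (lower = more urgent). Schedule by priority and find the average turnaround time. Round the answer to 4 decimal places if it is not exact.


Sort by priority (ascending = highest first):
Order: [(1, 9), (2, 5), (3, 4), (4, 7), (5, 12)]
Completion times:
  Priority 1, burst=9, C=9
  Priority 2, burst=5, C=14
  Priority 3, burst=4, C=18
  Priority 4, burst=7, C=25
  Priority 5, burst=12, C=37
Average turnaround = 103/5 = 20.6

20.6


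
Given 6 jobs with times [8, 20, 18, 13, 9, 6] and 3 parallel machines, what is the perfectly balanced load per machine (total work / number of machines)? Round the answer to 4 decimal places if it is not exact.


Total processing time = 8 + 20 + 18 + 13 + 9 + 6 = 74
Number of machines = 3
Ideal balanced load = 74 / 3 = 24.6667

24.6667


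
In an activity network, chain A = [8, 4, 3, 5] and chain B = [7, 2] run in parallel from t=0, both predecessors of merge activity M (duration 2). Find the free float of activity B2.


ES(B2) = sum of predecessors on chain B = 7
EF(B2) = ES + duration = 7 + 2 = 9
Successor of B2 is M. ES(M) = max(sum(A), sum(B)) = max(20, 9) = 20
Free float = ES(successor) - EF(current) = 20 - 9 = 11

11


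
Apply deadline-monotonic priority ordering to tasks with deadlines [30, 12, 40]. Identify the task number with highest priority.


Sort tasks by relative deadline (ascending):
  Task 2: deadline = 12
  Task 1: deadline = 30
  Task 3: deadline = 40
Priority order (highest first): [2, 1, 3]
Highest priority task = 2

2


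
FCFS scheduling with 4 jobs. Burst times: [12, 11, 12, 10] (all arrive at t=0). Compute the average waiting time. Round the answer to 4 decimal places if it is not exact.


FCFS order (as given): [12, 11, 12, 10]
Waiting times:
  Job 1: wait = 0
  Job 2: wait = 12
  Job 3: wait = 23
  Job 4: wait = 35
Sum of waiting times = 70
Average waiting time = 70/4 = 17.5

17.5


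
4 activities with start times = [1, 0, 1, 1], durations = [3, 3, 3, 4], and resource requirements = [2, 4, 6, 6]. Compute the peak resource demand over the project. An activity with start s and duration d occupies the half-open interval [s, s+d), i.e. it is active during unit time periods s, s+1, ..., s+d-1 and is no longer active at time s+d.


Each activity i is active on [start_i, start_i + duration_i).
Compute total resource usage per time slot:
  t=0: active resources = [4], total = 4
  t=1: active resources = [2, 4, 6, 6], total = 18
  t=2: active resources = [2, 4, 6, 6], total = 18
  t=3: active resources = [2, 6, 6], total = 14
  t=4: active resources = [6], total = 6
Peak resource demand = 18

18


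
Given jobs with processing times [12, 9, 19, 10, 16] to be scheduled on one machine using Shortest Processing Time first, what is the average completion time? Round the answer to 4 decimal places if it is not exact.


Sort jobs by processing time (SPT order): [9, 10, 12, 16, 19]
Compute completion times sequentially:
  Job 1: processing = 9, completes at 9
  Job 2: processing = 10, completes at 19
  Job 3: processing = 12, completes at 31
  Job 4: processing = 16, completes at 47
  Job 5: processing = 19, completes at 66
Sum of completion times = 172
Average completion time = 172/5 = 34.4

34.4


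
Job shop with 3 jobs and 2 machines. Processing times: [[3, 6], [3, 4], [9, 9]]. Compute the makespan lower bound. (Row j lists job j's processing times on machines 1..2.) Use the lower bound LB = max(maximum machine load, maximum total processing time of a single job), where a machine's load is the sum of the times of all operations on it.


Machine loads:
  Machine 1: 3 + 3 + 9 = 15
  Machine 2: 6 + 4 + 9 = 19
Max machine load = 19
Job totals:
  Job 1: 9
  Job 2: 7
  Job 3: 18
Max job total = 18
Lower bound = max(19, 18) = 19

19


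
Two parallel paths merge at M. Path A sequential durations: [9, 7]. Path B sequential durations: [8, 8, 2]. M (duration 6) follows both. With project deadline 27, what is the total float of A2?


Forward pass: ES(A2) = sum of predecessors on chain A = 9
EF = ES + duration = 9 + 7 = 16
Backward pass: LF(M) = deadline = 27; LS(M) = 27 - 6 = 21
LF(A2) = LS(M) - sum(successors on chain A) = 21 - 0 = 21
LS = LF - duration = 21 - 7 = 14
Total float = LS - ES = 14 - 9 = 5

5


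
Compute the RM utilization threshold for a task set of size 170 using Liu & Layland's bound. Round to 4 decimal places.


Compute 2^(1/170) = 1.0040856600
Subtract 1: 1.0040856600 - 1 = 0.0040856600
Multiply by n: 170 * 0.0040856600 = 0.6945622000
Round to 4 dp: 0.6946

0.6946


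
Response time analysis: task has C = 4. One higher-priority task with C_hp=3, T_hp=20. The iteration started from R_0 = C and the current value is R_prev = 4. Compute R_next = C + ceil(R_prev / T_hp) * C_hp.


R_next = C + ceil(R_prev / T_hp) * C_hp
ceil(4 / 20) = ceil(0.2) = 1
Interference = 1 * 3 = 3
R_next = 4 + 3 = 7

7


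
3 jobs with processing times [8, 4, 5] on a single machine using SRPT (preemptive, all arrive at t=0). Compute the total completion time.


Since all jobs arrive at t=0, SRPT equals SPT ordering.
SPT order: [4, 5, 8]
Completion times:
  Job 1: p=4, C=4
  Job 2: p=5, C=9
  Job 3: p=8, C=17
Total completion time = 4 + 9 + 17 = 30

30


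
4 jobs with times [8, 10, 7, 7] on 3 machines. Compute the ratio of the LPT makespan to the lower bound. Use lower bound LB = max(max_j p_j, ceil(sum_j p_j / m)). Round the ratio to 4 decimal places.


LPT order: [10, 8, 7, 7]
Machine loads after assignment: [10, 8, 14]
LPT makespan = 14
Lower bound = max(max_job, ceil(total/3)) = max(10, 11) = 11
Ratio = 14 / 11 = 1.2727

1.2727


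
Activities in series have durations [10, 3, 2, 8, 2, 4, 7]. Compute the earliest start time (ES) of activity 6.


Activity 6 starts after activities 1 through 5 complete.
Predecessor durations: [10, 3, 2, 8, 2]
ES = 10 + 3 + 2 + 8 + 2 = 25

25


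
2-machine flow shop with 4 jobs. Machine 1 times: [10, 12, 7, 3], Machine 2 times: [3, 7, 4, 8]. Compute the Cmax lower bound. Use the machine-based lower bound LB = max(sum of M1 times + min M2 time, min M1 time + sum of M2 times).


LB1 = sum(M1 times) + min(M2 times) = 32 + 3 = 35
LB2 = min(M1 times) + sum(M2 times) = 3 + 22 = 25
Lower bound = max(LB1, LB2) = max(35, 25) = 35

35


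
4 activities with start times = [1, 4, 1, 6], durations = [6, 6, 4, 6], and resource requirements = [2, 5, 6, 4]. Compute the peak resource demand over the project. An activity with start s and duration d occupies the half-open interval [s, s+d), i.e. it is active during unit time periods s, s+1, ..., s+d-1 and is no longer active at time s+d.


Each activity i is active on [start_i, start_i + duration_i).
Compute total resource usage per time slot:
  t=0: active resources = [], total = 0
  t=1: active resources = [2, 6], total = 8
  t=2: active resources = [2, 6], total = 8
  t=3: active resources = [2, 6], total = 8
  t=4: active resources = [2, 5, 6], total = 13
  t=5: active resources = [2, 5], total = 7
  t=6: active resources = [2, 5, 4], total = 11
  t=7: active resources = [5, 4], total = 9
  t=8: active resources = [5, 4], total = 9
  t=9: active resources = [5, 4], total = 9
  t=10: active resources = [4], total = 4
  t=11: active resources = [4], total = 4
Peak resource demand = 13

13


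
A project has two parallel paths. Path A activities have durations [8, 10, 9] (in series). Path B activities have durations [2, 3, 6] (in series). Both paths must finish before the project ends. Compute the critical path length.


Path A total = 8 + 10 + 9 = 27
Path B total = 2 + 3 + 6 = 11
Critical path = longest path = max(27, 11) = 27

27


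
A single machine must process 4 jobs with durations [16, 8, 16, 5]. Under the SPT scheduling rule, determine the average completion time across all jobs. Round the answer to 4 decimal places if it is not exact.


Sort jobs by processing time (SPT order): [5, 8, 16, 16]
Compute completion times sequentially:
  Job 1: processing = 5, completes at 5
  Job 2: processing = 8, completes at 13
  Job 3: processing = 16, completes at 29
  Job 4: processing = 16, completes at 45
Sum of completion times = 92
Average completion time = 92/4 = 23.0

23.0


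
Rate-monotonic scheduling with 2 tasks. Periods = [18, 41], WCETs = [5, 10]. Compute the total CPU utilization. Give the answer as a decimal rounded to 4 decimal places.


Compute individual utilizations (exact fractions):
  Task 1: C/T = 5/18 (approx. 0.2778)
  Task 2: C/T = 10/41 (approx. 0.2439)
Total utilization U = 5/18 + 10/41 = 385/738
Rounded to 4 decimal places: U = 0.5217
RM (Liu & Layland) bound for 2 tasks = 0.828427; compare with U = 385/738 (approx. 0.521680)
U <= bound, so schedulable by RM sufficient condition.

0.5217


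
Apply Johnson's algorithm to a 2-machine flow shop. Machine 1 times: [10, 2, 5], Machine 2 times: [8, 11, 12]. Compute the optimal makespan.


Apply Johnson's rule:
  Group 1 (a <= b): [(2, 2, 11), (3, 5, 12)]
  Group 2 (a > b): [(1, 10, 8)]
Optimal job order: [2, 3, 1]
Schedule:
  Job 2: M1 done at 2, M2 done at 13
  Job 3: M1 done at 7, M2 done at 25
  Job 1: M1 done at 17, M2 done at 33
Makespan = 33

33


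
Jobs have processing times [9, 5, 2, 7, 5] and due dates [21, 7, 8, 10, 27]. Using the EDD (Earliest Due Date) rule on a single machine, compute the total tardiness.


Sort by due date (EDD order): [(5, 7), (2, 8), (7, 10), (9, 21), (5, 27)]
Compute completion times and tardiness:
  Job 1: p=5, d=7, C=5, tardiness=max(0,5-7)=0
  Job 2: p=2, d=8, C=7, tardiness=max(0,7-8)=0
  Job 3: p=7, d=10, C=14, tardiness=max(0,14-10)=4
  Job 4: p=9, d=21, C=23, tardiness=max(0,23-21)=2
  Job 5: p=5, d=27, C=28, tardiness=max(0,28-27)=1
Total tardiness = 7

7


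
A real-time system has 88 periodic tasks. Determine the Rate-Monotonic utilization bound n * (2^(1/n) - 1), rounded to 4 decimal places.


Compute 2^(1/88) = 1.0079077751
Subtract 1: 1.0079077751 - 1 = 0.0079077751
Multiply by n: 88 * 0.0079077751 = 0.6958842088
Round to 4 dp: 0.6959

0.6959


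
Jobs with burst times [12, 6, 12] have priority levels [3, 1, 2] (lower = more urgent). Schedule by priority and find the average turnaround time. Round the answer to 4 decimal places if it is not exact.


Sort by priority (ascending = highest first):
Order: [(1, 6), (2, 12), (3, 12)]
Completion times:
  Priority 1, burst=6, C=6
  Priority 2, burst=12, C=18
  Priority 3, burst=12, C=30
Average turnaround = 54/3 = 18.0

18.0


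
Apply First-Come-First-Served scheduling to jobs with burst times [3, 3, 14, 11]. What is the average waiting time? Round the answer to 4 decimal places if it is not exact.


FCFS order (as given): [3, 3, 14, 11]
Waiting times:
  Job 1: wait = 0
  Job 2: wait = 3
  Job 3: wait = 6
  Job 4: wait = 20
Sum of waiting times = 29
Average waiting time = 29/4 = 7.25

7.25


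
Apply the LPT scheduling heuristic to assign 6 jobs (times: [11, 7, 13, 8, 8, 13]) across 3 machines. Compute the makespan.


Sort jobs in decreasing order (LPT): [13, 13, 11, 8, 8, 7]
Assign each job to the least loaded machine:
  Machine 1: jobs [13, 8], load = 21
  Machine 2: jobs [13, 7], load = 20
  Machine 3: jobs [11, 8], load = 19
Makespan = max load = 21

21


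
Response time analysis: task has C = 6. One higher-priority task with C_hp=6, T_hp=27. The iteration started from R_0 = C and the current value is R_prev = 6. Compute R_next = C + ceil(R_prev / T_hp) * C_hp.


R_next = C + ceil(R_prev / T_hp) * C_hp
ceil(6 / 27) = ceil(0.2222) = 1
Interference = 1 * 6 = 6
R_next = 6 + 6 = 12

12


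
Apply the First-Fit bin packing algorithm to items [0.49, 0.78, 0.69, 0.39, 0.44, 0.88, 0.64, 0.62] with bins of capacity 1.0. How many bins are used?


Place items sequentially using First-Fit:
  Item 0.49 -> new Bin 1
  Item 0.78 -> new Bin 2
  Item 0.69 -> new Bin 3
  Item 0.39 -> Bin 1 (now 0.88)
  Item 0.44 -> new Bin 4
  Item 0.88 -> new Bin 5
  Item 0.64 -> new Bin 6
  Item 0.62 -> new Bin 7
Total bins used = 7

7


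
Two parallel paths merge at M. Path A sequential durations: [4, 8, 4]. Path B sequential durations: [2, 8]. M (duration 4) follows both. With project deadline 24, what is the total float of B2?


Forward pass: ES(B2) = sum of predecessors on chain B = 2
EF = ES + duration = 2 + 8 = 10
Backward pass: LF(M) = deadline = 24; LS(M) = 24 - 4 = 20
LF(B2) = LS(M) - sum(successors on chain B) = 20 - 0 = 20
LS = LF - duration = 20 - 8 = 12
Total float = LS - ES = 12 - 2 = 10

10


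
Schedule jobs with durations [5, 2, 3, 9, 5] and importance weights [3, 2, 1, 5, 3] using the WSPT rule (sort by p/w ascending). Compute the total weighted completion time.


Compute p/w ratios and sort ascending (WSPT): [(2, 2), (5, 3), (5, 3), (9, 5), (3, 1)]
Compute weighted completion times:
  Job (p=2,w=2): C=2, w*C=2*2=4
  Job (p=5,w=3): C=7, w*C=3*7=21
  Job (p=5,w=3): C=12, w*C=3*12=36
  Job (p=9,w=5): C=21, w*C=5*21=105
  Job (p=3,w=1): C=24, w*C=1*24=24
Total weighted completion time = 190

190


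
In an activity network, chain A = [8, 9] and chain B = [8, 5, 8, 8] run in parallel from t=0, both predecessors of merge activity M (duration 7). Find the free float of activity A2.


ES(A2) = sum of predecessors on chain A = 8
EF(A2) = ES + duration = 8 + 9 = 17
Successor of A2 is M. ES(M) = max(sum(A), sum(B)) = max(17, 29) = 29
Free float = ES(successor) - EF(current) = 29 - 17 = 12

12


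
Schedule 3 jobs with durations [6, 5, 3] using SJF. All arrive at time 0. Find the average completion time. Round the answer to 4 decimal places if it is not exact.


SJF order (ascending): [3, 5, 6]
Completion times:
  Job 1: burst=3, C=3
  Job 2: burst=5, C=8
  Job 3: burst=6, C=14
Average completion = 25/3 = 8.3333

8.3333


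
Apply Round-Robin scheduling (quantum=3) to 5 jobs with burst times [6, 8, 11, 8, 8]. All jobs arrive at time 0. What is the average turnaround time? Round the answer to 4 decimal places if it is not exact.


Time quantum = 3
Execution trace:
  J1 runs 3 units, time = 3
  J2 runs 3 units, time = 6
  J3 runs 3 units, time = 9
  J4 runs 3 units, time = 12
  J5 runs 3 units, time = 15
  J1 runs 3 units, time = 18
  J2 runs 3 units, time = 21
  J3 runs 3 units, time = 24
  J4 runs 3 units, time = 27
  J5 runs 3 units, time = 30
  J2 runs 2 units, time = 32
  J3 runs 3 units, time = 35
  J4 runs 2 units, time = 37
  J5 runs 2 units, time = 39
  J3 runs 2 units, time = 41
Finish times: [18, 32, 41, 37, 39]
Average turnaround = 167/5 = 33.4

33.4


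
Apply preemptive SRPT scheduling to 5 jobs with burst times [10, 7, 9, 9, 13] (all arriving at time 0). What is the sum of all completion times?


Since all jobs arrive at t=0, SRPT equals SPT ordering.
SPT order: [7, 9, 9, 10, 13]
Completion times:
  Job 1: p=7, C=7
  Job 2: p=9, C=16
  Job 3: p=9, C=25
  Job 4: p=10, C=35
  Job 5: p=13, C=48
Total completion time = 7 + 16 + 25 + 35 + 48 = 131

131


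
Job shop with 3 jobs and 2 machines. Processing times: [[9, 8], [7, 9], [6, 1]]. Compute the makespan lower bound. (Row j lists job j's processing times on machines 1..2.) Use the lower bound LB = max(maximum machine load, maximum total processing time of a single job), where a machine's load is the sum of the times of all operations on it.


Machine loads:
  Machine 1: 9 + 7 + 6 = 22
  Machine 2: 8 + 9 + 1 = 18
Max machine load = 22
Job totals:
  Job 1: 17
  Job 2: 16
  Job 3: 7
Max job total = 17
Lower bound = max(22, 17) = 22

22


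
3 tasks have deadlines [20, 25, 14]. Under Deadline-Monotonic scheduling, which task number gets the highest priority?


Sort tasks by relative deadline (ascending):
  Task 3: deadline = 14
  Task 1: deadline = 20
  Task 2: deadline = 25
Priority order (highest first): [3, 1, 2]
Highest priority task = 3

3


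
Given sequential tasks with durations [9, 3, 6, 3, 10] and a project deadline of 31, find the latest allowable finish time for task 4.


LF(activity 4) = deadline - sum of successor durations
Successors: activities 5 through 5 with durations [10]
Sum of successor durations = 10
LF = 31 - 10 = 21

21


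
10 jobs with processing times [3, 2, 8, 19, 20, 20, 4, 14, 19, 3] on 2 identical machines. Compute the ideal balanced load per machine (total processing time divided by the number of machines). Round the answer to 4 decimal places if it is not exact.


Total processing time = 3 + 2 + 8 + 19 + 20 + 20 + 4 + 14 + 19 + 3 = 112
Number of machines = 2
Ideal balanced load = 112 / 2 = 56.0

56.0


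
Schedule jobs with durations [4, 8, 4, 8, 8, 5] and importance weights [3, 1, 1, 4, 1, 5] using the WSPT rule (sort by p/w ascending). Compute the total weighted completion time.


Compute p/w ratios and sort ascending (WSPT): [(5, 5), (4, 3), (8, 4), (4, 1), (8, 1), (8, 1)]
Compute weighted completion times:
  Job (p=5,w=5): C=5, w*C=5*5=25
  Job (p=4,w=3): C=9, w*C=3*9=27
  Job (p=8,w=4): C=17, w*C=4*17=68
  Job (p=4,w=1): C=21, w*C=1*21=21
  Job (p=8,w=1): C=29, w*C=1*29=29
  Job (p=8,w=1): C=37, w*C=1*37=37
Total weighted completion time = 207

207


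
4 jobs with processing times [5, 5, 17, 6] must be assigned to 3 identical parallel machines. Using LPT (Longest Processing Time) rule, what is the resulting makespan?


Sort jobs in decreasing order (LPT): [17, 6, 5, 5]
Assign each job to the least loaded machine:
  Machine 1: jobs [17], load = 17
  Machine 2: jobs [6], load = 6
  Machine 3: jobs [5, 5], load = 10
Makespan = max load = 17

17


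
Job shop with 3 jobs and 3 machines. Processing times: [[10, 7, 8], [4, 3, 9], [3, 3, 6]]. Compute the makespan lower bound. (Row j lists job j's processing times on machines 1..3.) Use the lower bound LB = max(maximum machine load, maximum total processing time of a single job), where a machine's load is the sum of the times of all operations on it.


Machine loads:
  Machine 1: 10 + 4 + 3 = 17
  Machine 2: 7 + 3 + 3 = 13
  Machine 3: 8 + 9 + 6 = 23
Max machine load = 23
Job totals:
  Job 1: 25
  Job 2: 16
  Job 3: 12
Max job total = 25
Lower bound = max(23, 25) = 25

25
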